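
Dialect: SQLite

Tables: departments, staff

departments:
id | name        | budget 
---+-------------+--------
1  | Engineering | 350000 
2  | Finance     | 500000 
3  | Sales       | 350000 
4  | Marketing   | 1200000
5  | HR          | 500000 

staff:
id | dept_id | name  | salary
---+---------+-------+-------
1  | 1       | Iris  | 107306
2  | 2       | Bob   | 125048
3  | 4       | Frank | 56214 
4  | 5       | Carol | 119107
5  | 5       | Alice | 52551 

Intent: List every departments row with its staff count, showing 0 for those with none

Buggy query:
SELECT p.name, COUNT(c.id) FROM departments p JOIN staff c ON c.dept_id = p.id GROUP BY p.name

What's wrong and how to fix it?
Bug: An inner join excludes parents with zero children

Fix: Use LEFT JOIN so parents without children still appear (COUNT(c.id) gives 0)

Corrected query:
SELECT p.name, COUNT(c.id) FROM departments p LEFT JOIN staff c ON c.dept_id = p.id GROUP BY p.name

Result:
name        | COUNT(c.id)
------------+------------
Engineering | 1          
Finance     | 1          
HR          | 2          
Marketing   | 1          
Sales       | 0          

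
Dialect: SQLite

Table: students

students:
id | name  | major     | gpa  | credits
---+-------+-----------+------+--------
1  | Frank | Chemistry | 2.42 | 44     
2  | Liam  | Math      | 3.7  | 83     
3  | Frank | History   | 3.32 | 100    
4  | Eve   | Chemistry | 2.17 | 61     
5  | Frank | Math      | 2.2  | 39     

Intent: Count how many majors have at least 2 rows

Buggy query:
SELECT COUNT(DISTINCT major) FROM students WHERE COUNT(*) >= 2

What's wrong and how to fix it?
Bug: COUNT(*) cannot appear in WHERE; the per-group count doesn't exist yet

Fix: Group first with HAVING COUNT(*) >= 2, then COUNT the resulting groups

Corrected query:
SELECT COUNT(*) FROM (SELECT major FROM students GROUP BY major HAVING COUNT(*) >= 2)

Result:
COUNT(*)
--------
2       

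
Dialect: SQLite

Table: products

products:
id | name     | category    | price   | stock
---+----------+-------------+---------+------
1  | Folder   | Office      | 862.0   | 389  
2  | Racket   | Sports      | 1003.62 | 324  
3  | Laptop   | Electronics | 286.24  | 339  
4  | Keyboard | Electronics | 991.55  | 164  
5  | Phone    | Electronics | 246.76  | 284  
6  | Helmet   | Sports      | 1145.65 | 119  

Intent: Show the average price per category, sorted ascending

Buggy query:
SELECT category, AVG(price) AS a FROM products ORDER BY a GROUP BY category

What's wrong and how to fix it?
Bug: ORDER BY appears before GROUP BY; SQL clause order requires GROUP BY first

Fix: Move ORDER BY to the end, after GROUP BY

Corrected query:
SELECT category, AVG(price) AS a FROM products GROUP BY category ORDER BY a

Result:
category    | a         
------------+-----------
Electronics | 508.183333
Office      | 862       
Sports      | 1074.635  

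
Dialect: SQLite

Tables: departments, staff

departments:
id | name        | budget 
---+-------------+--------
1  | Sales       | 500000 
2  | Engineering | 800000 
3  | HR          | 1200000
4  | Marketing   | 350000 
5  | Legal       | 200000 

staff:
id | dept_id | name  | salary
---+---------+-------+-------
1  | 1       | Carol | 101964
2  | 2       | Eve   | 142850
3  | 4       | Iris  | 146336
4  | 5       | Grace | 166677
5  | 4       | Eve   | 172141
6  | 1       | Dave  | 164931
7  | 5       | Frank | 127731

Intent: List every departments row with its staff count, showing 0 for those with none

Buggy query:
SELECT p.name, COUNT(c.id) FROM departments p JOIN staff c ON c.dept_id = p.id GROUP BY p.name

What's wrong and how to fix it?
Bug: INNER JOIN drops departments rows that have no matching staff rows

Fix: Use LEFT JOIN so parents without children still appear (COUNT(c.id) gives 0)

Corrected query:
SELECT p.name, COUNT(c.id) FROM departments p LEFT JOIN staff c ON c.dept_id = p.id GROUP BY p.name

Result:
name        | COUNT(c.id)
------------+------------
Engineering | 1          
HR          | 0          
Legal       | 2          
Marketing   | 2          
Sales       | 2          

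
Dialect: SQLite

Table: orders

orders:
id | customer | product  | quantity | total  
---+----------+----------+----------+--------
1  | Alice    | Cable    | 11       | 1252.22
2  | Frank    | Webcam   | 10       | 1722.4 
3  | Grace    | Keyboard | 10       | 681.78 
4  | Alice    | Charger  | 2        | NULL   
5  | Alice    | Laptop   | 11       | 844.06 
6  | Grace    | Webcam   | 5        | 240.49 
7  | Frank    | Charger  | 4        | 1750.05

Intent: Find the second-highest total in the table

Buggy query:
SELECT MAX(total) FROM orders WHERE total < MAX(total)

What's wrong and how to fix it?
Bug: The inner MAX is an aggregate inside WHERE, which is not allowed

Fix: Compute the overall MAX in a subquery, then take MAX of rows below it

Corrected query:
SELECT MAX(total) FROM orders WHERE total < (SELECT MAX(total) FROM orders)

Result:
MAX(total)
----------
1722.4    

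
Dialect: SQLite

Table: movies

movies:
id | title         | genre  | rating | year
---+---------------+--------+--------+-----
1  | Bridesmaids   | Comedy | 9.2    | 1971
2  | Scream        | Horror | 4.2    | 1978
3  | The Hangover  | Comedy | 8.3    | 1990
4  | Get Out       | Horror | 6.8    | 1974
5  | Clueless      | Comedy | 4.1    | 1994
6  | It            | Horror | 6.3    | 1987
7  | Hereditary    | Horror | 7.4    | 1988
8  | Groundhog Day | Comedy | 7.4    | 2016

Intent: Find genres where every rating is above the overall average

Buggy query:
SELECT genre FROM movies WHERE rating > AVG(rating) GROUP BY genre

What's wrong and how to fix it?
Bug: WHERE evaluates per row before aggregation, so AVG() is unavailable

Fix: Compute the overall average in a scalar subquery and compare each group's MIN against it in HAVING

Corrected query:
SELECT genre FROM movies GROUP BY genre HAVING MIN(rating) > (SELECT AVG(rating) FROM movies)

Result:
(no rows)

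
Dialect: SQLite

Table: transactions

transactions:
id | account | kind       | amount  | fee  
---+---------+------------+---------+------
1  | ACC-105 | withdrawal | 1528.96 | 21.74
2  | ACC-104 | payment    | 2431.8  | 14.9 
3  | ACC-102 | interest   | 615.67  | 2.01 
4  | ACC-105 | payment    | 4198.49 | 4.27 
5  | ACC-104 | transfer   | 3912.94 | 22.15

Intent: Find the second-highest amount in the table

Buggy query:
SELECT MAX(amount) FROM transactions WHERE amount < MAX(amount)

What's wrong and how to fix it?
Bug: The inner MAX is an aggregate inside WHERE, which is not allowed

Fix: Put the inner MAX in a scalar subquery

Corrected query:
SELECT MAX(amount) FROM transactions WHERE amount < (SELECT MAX(amount) FROM transactions)

Result:
MAX(amount)
-----------
3912.94    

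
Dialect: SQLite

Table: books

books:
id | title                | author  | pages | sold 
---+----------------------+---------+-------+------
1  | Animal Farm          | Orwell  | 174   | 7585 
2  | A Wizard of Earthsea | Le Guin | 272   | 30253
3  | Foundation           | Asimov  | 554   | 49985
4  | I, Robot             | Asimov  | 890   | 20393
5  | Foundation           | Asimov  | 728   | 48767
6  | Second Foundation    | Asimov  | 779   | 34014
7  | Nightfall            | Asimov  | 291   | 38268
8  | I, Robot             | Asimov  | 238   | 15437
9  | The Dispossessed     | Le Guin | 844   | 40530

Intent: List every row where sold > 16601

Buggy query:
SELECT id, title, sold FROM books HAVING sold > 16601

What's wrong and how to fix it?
Bug: HAVING filters the output of aggregation, but this query has no GROUP BY and no aggregate functions, so SQLite rejects it (HAVING clause on a non-aggregate query); the condition here is per row

Fix: Replace HAVING with WHERE since the condition applies to individual rows

Corrected query:
SELECT id, title, sold FROM books WHERE sold > 16601

Result:
id | title                | sold 
---+----------------------+------
2  | A Wizard of Earthsea | 30253
3  | Foundation           | 49985
4  | I, Robot             | 20393
5  | Foundation           | 48767
6  | Second Foundation    | 34014
7  | Nightfall            | 38268
9  | The Dispossessed     | 40530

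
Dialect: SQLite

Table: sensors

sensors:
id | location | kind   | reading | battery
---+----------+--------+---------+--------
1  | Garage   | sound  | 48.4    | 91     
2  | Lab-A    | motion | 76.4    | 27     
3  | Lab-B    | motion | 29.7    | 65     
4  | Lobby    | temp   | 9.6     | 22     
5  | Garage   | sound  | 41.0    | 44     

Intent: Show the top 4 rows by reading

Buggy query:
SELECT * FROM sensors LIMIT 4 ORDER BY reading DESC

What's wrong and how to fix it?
Bug: LIMIT must come after ORDER BY

Fix: Swap the clauses: ORDER BY first, then LIMIT

Corrected query:
SELECT * FROM sensors ORDER BY reading DESC LIMIT 4

Result:
id | location | kind   | reading | battery
---+----------+--------+---------+--------
2  | Lab-A    | motion | 76.4    | 27     
1  | Garage   | sound  | 48.4    | 91     
5  | Garage   | sound  | 41      | 44     
3  | Lab-B    | motion | 29.7    | 65     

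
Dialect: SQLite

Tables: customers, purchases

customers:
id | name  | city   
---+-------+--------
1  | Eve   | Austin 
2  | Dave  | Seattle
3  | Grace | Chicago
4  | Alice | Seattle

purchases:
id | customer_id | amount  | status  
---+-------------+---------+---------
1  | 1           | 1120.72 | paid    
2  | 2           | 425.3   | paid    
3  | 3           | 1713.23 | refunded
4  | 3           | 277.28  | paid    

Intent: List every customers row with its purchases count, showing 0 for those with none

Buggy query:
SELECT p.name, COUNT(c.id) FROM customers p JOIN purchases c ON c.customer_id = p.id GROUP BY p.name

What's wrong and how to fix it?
Bug: An inner join excludes parents with zero children

Fix: Use LEFT JOIN so parents without children still appear (COUNT(c.id) gives 0)

Corrected query:
SELECT p.name, COUNT(c.id) FROM customers p LEFT JOIN purchases c ON c.customer_id = p.id GROUP BY p.name

Result:
name  | COUNT(c.id)
------+------------
Alice | 0          
Dave  | 1          
Eve   | 1          
Grace | 2          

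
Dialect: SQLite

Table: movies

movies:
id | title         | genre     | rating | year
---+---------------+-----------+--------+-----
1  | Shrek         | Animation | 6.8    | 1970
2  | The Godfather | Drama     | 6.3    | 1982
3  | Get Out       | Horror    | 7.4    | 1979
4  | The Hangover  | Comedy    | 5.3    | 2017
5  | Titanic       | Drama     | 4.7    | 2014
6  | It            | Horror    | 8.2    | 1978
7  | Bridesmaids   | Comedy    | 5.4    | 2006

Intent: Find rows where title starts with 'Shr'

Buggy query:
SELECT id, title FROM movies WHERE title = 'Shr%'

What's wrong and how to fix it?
Bug: Wildcards only work with LIKE; '=' treats '%' as a literal character

Fix: Replace '=' with LIKE so 'Shr%' is treated as a pattern

Corrected query:
SELECT id, title FROM movies WHERE title LIKE 'Shr%'

Result:
id | title
---+------
1  | Shrek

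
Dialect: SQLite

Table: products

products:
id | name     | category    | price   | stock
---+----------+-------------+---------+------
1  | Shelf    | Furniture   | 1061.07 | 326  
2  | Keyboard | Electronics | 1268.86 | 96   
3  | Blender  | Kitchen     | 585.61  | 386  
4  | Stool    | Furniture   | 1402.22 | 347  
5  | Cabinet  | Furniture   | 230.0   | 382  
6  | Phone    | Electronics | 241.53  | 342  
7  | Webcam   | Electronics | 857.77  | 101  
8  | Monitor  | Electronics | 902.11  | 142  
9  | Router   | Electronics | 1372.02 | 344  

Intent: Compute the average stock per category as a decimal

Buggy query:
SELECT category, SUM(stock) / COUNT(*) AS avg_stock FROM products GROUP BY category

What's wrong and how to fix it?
Bug: Both operands are integers, so '/' performs integer division and truncates

Fix: Multiply by 1.0 (or CAST to REAL) to force floating-point division

Corrected query:
SELECT category, SUM(stock) * 1.0 / COUNT(*) AS avg_stock FROM products GROUP BY category

Result:
category    | avg_stock 
------------+-----------
Electronics | 205       
Furniture   | 351.666667
Kitchen     | 386       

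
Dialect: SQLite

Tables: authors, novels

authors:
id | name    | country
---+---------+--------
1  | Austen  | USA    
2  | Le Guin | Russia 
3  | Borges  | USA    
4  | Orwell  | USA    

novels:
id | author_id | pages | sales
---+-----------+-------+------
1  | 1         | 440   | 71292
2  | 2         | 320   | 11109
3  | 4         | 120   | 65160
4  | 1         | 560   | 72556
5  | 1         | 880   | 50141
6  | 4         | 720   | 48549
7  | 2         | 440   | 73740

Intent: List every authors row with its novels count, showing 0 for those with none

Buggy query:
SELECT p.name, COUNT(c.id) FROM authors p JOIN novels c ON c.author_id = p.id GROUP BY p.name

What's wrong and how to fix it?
Bug: An inner join excludes parents with zero children

Fix: Switch to LEFT JOIN to retain unmatched parent rows

Corrected query:
SELECT p.name, COUNT(c.id) FROM authors p LEFT JOIN novels c ON c.author_id = p.id GROUP BY p.name

Result:
name    | COUNT(c.id)
--------+------------
Austen  | 3          
Borges  | 0          
Le Guin | 2          
Orwell  | 2          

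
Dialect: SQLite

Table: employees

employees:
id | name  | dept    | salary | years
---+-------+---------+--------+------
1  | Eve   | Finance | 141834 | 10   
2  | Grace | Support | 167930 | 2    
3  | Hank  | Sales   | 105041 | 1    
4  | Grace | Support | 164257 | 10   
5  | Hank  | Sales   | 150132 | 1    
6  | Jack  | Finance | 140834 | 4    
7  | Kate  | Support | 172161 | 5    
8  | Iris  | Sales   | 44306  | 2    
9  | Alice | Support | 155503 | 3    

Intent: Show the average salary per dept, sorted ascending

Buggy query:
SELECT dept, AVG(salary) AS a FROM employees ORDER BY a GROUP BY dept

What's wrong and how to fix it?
Bug: GROUP BY must precede ORDER BY

Fix: Move ORDER BY to the end, after GROUP BY

Corrected query:
SELECT dept, AVG(salary) AS a FROM employees GROUP BY dept ORDER BY a

Result:
dept    | a           
--------+-------------
Sales   | 99826.333333
Finance | 141334      
Support | 164962.75   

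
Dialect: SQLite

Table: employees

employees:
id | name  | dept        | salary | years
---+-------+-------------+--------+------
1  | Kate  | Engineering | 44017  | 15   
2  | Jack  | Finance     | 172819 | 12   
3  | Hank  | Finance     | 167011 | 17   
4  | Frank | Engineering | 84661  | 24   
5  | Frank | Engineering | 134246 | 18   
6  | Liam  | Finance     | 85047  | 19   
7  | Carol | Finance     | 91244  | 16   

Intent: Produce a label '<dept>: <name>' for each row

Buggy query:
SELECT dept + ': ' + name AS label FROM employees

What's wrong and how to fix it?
Bug: SQLite uses || for string concatenation; + coerces text to numbers (yielding 0)

Fix: Use the || operator for string concatenation

Corrected query:
SELECT dept || ': ' || name AS label FROM employees

Result:
label             
------------------
Engineering: Kate 
Finance: Jack     
Finance: Hank     
Engineering: Frank
Engineering: Frank
Finance: Liam     
Finance: Carol    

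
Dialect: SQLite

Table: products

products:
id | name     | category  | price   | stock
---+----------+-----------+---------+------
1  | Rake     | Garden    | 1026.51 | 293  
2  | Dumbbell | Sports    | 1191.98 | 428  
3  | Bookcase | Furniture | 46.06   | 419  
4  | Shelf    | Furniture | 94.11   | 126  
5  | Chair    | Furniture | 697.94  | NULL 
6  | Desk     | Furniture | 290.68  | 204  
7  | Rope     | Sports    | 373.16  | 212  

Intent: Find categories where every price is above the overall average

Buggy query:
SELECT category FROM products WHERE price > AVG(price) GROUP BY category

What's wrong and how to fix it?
Bug: WHERE evaluates per row before aggregation, so AVG() is unavailable

Fix: Use a subquery for AVG and a HAVING MIN(...) filter so the condition holds for every row in the group

Corrected query:
SELECT category FROM products GROUP BY category HAVING MIN(price) > (SELECT AVG(price) FROM products)

Result:
category
--------
Garden  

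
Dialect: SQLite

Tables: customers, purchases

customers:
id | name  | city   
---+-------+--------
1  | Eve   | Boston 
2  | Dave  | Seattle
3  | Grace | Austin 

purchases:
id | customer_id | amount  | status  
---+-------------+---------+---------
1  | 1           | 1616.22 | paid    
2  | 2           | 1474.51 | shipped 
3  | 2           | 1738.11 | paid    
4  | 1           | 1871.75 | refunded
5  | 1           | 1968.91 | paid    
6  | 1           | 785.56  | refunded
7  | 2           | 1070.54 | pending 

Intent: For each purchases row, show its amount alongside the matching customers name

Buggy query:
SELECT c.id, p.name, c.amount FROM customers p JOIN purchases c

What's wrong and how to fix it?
Bug: JOIN with no ON clause produces a cartesian product; every purchases row pairs with every customers row

Fix: Specify the join condition linking the foreign key to the parent id

Corrected query:
SELECT c.id, p.name, c.amount FROM customers p JOIN purchases c ON c.customer_id = p.id

Result:
id | name | amount 
---+------+--------
1  | Eve  | 1616.22
2  | Dave | 1474.51
3  | Dave | 1738.11
4  | Eve  | 1871.75
5  | Eve  | 1968.91
6  | Eve  | 785.56 
7  | Dave | 1070.54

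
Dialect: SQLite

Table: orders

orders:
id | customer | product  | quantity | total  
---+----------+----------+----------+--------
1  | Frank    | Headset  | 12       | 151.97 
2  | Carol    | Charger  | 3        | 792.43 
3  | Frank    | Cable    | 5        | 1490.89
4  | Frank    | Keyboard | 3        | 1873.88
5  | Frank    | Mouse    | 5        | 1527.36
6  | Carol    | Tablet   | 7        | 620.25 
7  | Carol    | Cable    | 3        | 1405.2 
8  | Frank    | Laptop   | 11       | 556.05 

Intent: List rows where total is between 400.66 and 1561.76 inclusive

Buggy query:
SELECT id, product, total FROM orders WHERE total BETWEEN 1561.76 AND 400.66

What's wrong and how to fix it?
Bug: The bounds are reversed; BETWEEN a AND b requires a <= b to match anything

Fix: Swap the bounds so the smaller value comes first

Corrected query:
SELECT id, product, total FROM orders WHERE total BETWEEN 400.66 AND 1561.76

Result:
id | product | total  
---+---------+--------
2  | Charger | 792.43 
3  | Cable   | 1490.89
5  | Mouse   | 1527.36
6  | Tablet  | 620.25 
7  | Cable   | 1405.2 
8  | Laptop  | 556.05 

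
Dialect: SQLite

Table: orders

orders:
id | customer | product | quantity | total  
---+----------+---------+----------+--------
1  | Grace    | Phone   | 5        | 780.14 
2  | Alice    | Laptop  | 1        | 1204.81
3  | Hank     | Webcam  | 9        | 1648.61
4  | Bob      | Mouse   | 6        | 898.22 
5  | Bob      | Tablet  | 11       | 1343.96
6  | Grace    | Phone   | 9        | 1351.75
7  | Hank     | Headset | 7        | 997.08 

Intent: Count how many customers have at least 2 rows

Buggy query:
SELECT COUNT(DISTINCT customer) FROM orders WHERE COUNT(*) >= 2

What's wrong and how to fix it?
Bug: COUNT(*) cannot appear in WHERE; the per-group count doesn't exist yet

Fix: Use a subquery that GROUPs and filters with HAVING, then count its rows

Corrected query:
SELECT COUNT(*) FROM (SELECT customer FROM orders GROUP BY customer HAVING COUNT(*) >= 2)

Result:
COUNT(*)
--------
3       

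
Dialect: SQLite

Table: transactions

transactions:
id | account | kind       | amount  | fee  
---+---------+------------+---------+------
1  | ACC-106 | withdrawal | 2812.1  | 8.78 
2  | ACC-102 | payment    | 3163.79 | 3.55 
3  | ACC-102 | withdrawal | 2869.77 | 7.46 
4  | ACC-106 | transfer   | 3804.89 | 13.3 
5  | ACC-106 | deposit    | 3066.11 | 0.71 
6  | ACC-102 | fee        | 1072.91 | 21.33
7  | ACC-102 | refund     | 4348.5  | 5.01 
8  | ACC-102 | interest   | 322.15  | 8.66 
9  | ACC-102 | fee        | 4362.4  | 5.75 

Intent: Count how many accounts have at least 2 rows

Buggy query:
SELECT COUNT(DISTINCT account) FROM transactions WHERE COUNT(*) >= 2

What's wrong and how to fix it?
Bug: COUNT(*) cannot appear in WHERE; the per-group count doesn't exist yet

Fix: Use a subquery that GROUPs and filters with HAVING, then count its rows

Corrected query:
SELECT COUNT(*) FROM (SELECT account FROM transactions GROUP BY account HAVING COUNT(*) >= 2)

Result:
COUNT(*)
--------
2       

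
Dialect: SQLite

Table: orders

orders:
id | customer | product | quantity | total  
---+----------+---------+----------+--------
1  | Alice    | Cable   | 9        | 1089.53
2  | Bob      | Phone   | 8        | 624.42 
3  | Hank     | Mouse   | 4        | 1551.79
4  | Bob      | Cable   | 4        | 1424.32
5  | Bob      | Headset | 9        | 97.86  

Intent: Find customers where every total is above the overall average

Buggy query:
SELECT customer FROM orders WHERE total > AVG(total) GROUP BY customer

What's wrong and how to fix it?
Bug: WHERE evaluates per row before aggregation, so AVG() is unavailable

Fix: Compute the overall average in a scalar subquery and compare each group's MIN against it in HAVING

Corrected query:
SELECT customer FROM orders GROUP BY customer HAVING MIN(total) > (SELECT AVG(total) FROM orders)

Result:
customer
--------
Alice   
Hank    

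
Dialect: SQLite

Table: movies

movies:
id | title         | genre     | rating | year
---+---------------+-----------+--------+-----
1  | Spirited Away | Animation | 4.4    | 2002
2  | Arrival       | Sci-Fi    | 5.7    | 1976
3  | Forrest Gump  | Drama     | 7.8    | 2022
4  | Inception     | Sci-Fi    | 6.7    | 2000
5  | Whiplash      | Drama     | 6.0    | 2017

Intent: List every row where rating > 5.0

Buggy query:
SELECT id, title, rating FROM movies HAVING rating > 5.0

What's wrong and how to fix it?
Bug: This is a non-aggregate query (no GROUP BY, no aggregates), so in SQLite the HAVING clause is invalid here; a row-level condition belongs in WHERE

Fix: Use WHERE for row-level filtering

Corrected query:
SELECT id, title, rating FROM movies WHERE rating > 5.0

Result:
id | title        | rating
---+--------------+-------
2  | Arrival      | 5.7   
3  | Forrest Gump | 7.8   
4  | Inception    | 6.7   
5  | Whiplash     | 6     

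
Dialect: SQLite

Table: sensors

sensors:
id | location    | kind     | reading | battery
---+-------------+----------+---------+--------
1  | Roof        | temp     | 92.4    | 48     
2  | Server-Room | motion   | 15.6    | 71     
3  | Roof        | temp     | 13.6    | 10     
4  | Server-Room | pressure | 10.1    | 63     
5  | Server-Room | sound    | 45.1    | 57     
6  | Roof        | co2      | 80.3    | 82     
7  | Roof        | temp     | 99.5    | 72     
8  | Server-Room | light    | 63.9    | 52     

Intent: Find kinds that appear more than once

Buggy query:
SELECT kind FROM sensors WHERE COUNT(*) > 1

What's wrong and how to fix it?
Bug: WHERE can't reference COUNT(*); aggregates are computed after WHERE

Fix: GROUP BY kind, then filter groups with HAVING COUNT(*) > 1

Corrected query:
SELECT kind FROM sensors GROUP BY kind HAVING COUNT(*) > 1

Result:
kind
----
temp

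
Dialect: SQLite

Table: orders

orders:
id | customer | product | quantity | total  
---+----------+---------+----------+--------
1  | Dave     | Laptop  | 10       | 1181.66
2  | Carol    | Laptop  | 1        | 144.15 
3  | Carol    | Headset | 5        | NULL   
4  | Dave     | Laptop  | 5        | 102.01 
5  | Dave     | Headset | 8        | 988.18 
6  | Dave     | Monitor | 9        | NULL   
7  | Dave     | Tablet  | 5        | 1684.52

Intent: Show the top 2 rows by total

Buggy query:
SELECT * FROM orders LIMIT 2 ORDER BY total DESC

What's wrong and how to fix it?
Bug: LIMIT must come after ORDER BY

Fix: Sort with ORDER BY, then apply LIMIT

Corrected query:
SELECT * FROM orders ORDER BY total DESC LIMIT 2

Result:
id | customer | product | quantity | total  
---+----------+---------+----------+--------
7  | Dave     | Tablet  | 5        | 1684.52
1  | Dave     | Laptop  | 10       | 1181.66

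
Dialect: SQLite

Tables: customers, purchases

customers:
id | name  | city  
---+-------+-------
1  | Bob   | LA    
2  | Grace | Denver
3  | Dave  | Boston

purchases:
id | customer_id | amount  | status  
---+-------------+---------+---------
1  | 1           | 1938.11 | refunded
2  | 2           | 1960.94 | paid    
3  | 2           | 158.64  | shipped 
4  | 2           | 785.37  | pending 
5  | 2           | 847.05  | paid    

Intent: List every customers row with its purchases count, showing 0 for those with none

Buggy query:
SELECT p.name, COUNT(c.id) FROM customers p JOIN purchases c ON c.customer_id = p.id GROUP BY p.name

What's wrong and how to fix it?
Bug: INNER JOIN drops customers rows that have no matching purchases rows

Fix: Switch to LEFT JOIN to retain unmatched parent rows

Corrected query:
SELECT p.name, COUNT(c.id) FROM customers p LEFT JOIN purchases c ON c.customer_id = p.id GROUP BY p.name

Result:
name  | COUNT(c.id)
------+------------
Bob   | 1          
Dave  | 0          
Grace | 4          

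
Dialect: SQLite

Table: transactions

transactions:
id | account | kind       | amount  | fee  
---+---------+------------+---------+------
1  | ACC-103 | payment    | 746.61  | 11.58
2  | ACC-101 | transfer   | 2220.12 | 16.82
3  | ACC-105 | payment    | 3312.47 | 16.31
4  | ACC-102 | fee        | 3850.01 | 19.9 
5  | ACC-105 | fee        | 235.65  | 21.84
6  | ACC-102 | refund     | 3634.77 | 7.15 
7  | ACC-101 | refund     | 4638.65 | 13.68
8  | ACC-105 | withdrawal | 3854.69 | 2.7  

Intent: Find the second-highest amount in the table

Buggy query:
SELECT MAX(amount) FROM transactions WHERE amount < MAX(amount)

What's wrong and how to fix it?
Bug: MAX(amount) on the right of the comparison is an aggregate-in-WHERE error

Fix: Compute the overall MAX in a subquery, then take MAX of rows below it

Corrected query:
SELECT MAX(amount) FROM transactions WHERE amount < (SELECT MAX(amount) FROM transactions)

Result:
MAX(amount)
-----------
3854.69    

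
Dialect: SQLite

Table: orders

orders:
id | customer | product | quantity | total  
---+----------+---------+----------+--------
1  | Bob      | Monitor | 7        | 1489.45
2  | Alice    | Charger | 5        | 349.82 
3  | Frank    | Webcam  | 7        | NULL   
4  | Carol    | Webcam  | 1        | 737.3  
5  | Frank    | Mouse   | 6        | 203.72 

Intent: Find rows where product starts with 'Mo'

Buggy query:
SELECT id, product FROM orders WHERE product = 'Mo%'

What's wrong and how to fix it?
Bug: '=' compares the literal string including the % character; pattern matching needs LIKE

Fix: Use LIKE for wildcard pattern matching

Corrected query:
SELECT id, product FROM orders WHERE product LIKE 'Mo%'

Result:
id | product
---+--------
1  | Monitor
5  | Mouse  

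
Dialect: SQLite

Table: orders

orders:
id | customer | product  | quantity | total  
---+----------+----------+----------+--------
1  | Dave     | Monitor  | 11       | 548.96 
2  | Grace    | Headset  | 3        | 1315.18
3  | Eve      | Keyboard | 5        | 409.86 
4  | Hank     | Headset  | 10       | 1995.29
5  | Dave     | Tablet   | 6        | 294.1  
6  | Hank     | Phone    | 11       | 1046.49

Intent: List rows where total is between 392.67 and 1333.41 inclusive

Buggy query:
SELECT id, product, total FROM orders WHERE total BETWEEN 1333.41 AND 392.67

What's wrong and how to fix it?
Bug: BETWEEN expects the lower bound first; with 1333.41 AND 392.67 the range is empty

Fix: Swap the bounds so the smaller value comes first

Corrected query:
SELECT id, product, total FROM orders WHERE total BETWEEN 392.67 AND 1333.41

Result:
id | product  | total  
---+----------+--------
1  | Monitor  | 548.96 
2  | Headset  | 1315.18
3  | Keyboard | 409.86 
6  | Phone    | 1046.49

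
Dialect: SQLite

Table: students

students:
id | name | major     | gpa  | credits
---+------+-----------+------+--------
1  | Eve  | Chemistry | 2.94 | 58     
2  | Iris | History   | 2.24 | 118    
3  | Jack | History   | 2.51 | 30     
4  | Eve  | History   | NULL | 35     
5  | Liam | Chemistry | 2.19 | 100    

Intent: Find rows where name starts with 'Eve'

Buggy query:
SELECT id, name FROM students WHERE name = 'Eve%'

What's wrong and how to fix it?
Bug: '=' compares the literal string including the % character; pattern matching needs LIKE

Fix: Replace '=' with LIKE so 'Eve%' is treated as a pattern

Corrected query:
SELECT id, name FROM students WHERE name LIKE 'Eve%'

Result:
id | name
---+-----
1  | Eve 
4  | Eve 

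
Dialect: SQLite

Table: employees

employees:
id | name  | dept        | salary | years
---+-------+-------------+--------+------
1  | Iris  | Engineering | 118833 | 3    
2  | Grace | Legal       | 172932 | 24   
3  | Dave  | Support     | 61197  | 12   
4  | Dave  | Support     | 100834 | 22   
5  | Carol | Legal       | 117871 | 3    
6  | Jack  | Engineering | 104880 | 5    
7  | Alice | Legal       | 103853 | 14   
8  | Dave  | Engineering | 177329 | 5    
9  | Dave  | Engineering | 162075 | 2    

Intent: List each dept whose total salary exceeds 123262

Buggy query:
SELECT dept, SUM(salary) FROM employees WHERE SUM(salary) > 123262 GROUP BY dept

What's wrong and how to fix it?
Bug: SUM(salary) is an aggregate, but WHERE filters rows before aggregation

Fix: Move the aggregate condition to a HAVING clause

Corrected query:
SELECT dept, SUM(salary) FROM employees GROUP BY dept HAVING SUM(salary) > 123262

Result:
dept        | SUM(salary)
------------+------------
Engineering | 563117     
Legal       | 394656     
Support     | 162031     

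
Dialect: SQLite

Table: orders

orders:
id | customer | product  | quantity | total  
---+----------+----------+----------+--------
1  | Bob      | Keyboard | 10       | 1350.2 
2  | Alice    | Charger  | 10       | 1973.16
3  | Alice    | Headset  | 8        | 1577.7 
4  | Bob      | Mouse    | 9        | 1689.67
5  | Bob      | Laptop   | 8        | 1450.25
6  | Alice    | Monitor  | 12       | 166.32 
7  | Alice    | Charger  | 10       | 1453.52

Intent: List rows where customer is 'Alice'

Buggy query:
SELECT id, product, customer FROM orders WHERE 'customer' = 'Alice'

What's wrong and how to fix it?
Bug: 'customer' in single quotes is a string literal, not the column; the comparison is literal-vs-literal and never true

Fix: Reference the column as customer without single quotes

Corrected query:
SELECT id, product, customer FROM orders WHERE customer = 'Alice'

Result:
id | product | customer
---+---------+---------
2  | Charger | Alice   
3  | Headset | Alice   
6  | Monitor | Alice   
7  | Charger | Alice   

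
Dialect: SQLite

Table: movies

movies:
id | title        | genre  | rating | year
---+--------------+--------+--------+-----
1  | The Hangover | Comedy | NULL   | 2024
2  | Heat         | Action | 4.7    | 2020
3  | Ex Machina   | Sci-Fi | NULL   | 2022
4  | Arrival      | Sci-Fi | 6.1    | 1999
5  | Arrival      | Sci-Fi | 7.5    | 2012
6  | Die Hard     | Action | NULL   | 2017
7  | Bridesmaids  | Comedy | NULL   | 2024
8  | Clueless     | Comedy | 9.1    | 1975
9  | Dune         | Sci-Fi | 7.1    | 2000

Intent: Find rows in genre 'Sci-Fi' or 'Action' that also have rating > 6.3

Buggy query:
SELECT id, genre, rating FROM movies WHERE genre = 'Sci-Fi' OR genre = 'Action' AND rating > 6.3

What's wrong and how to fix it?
Bug: AND binds tighter than OR, so this parses as genre = 'Sci-Fi' OR (genre = 'Action' AND rating > 6.3)

Fix: Add parentheses around the OR so the AND applies to both alternatives

Corrected query:
SELECT id, genre, rating FROM movies WHERE (genre = 'Sci-Fi' OR genre = 'Action') AND rating > 6.3

Result:
id | genre  | rating
---+--------+-------
5  | Sci-Fi | 7.5   
9  | Sci-Fi | 7.1   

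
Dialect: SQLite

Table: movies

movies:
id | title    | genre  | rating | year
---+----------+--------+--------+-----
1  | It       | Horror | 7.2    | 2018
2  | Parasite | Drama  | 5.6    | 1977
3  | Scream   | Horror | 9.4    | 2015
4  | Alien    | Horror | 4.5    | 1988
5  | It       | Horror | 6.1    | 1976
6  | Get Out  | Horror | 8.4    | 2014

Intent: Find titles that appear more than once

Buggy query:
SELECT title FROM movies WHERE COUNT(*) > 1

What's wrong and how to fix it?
Bug: WHERE can't reference COUNT(*); aggregates are computed after WHERE

Fix: GROUP BY title, then filter groups with HAVING COUNT(*) > 1

Corrected query:
SELECT title FROM movies GROUP BY title HAVING COUNT(*) > 1

Result:
title
-----
It   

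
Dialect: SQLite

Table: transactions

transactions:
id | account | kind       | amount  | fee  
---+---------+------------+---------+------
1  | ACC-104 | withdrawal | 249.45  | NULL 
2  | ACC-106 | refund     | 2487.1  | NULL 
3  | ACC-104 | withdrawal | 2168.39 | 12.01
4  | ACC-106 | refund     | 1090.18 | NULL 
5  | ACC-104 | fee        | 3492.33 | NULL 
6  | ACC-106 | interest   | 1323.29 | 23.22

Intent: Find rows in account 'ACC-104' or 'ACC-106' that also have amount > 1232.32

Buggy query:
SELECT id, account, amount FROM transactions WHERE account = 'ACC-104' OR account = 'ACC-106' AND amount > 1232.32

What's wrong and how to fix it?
Bug: AND binds tighter than OR, so this parses as account = 'ACC-104' OR (account = 'ACC-106' AND amount > 1232.32)

Fix: Group the OR with parentheses (or use IN), then AND the threshold

Corrected query:
SELECT id, account, amount FROM transactions WHERE (account = 'ACC-104' OR account = 'ACC-106') AND amount > 1232.32

Result:
id | account | amount 
---+---------+--------
2  | ACC-106 | 2487.1 
3  | ACC-104 | 2168.39
5  | ACC-104 | 3492.33
6  | ACC-106 | 1323.29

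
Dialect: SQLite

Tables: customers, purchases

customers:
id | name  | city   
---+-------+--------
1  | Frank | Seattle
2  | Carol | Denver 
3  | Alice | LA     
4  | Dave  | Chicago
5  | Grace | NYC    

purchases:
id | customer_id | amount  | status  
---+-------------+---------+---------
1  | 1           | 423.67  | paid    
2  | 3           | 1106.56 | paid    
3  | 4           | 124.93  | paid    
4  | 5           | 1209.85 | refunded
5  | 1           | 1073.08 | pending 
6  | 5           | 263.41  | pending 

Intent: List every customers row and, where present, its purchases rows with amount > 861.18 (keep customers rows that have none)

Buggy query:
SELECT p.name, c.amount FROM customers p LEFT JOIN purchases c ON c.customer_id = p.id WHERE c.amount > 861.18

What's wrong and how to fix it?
Bug: Filtering c.amount in WHERE discards the NULL rows produced by LEFT JOIN, turning it into an inner join

Fix: Put 'c.amount > 861.18' in the JOIN's ON clause instead of WHERE

Corrected query:
SELECT p.name, c.amount FROM customers p LEFT JOIN purchases c ON c.customer_id = p.id AND c.amount > 861.18

Result:
name  | amount 
------+--------
Frank | 1073.08
Carol | NULL   
Alice | 1106.56
Dave  | NULL   
Grace | 1209.85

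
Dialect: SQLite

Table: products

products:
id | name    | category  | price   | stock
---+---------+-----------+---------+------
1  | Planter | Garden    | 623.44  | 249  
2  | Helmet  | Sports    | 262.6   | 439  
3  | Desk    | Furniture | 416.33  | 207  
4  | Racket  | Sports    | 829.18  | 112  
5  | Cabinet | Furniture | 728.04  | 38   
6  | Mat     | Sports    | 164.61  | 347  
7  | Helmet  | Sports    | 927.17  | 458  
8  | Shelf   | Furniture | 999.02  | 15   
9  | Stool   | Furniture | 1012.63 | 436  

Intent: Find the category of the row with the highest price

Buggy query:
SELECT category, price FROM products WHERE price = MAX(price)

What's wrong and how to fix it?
Bug: MAX(price) is an aggregate and cannot be used directly in WHERE

Fix: Use a subquery: WHERE price = (SELECT MAX(price) FROM products)

Corrected query:
SELECT category, price FROM products WHERE price = (SELECT MAX(price) FROM products)

Result:
category  | price  
----------+--------
Furniture | 1012.63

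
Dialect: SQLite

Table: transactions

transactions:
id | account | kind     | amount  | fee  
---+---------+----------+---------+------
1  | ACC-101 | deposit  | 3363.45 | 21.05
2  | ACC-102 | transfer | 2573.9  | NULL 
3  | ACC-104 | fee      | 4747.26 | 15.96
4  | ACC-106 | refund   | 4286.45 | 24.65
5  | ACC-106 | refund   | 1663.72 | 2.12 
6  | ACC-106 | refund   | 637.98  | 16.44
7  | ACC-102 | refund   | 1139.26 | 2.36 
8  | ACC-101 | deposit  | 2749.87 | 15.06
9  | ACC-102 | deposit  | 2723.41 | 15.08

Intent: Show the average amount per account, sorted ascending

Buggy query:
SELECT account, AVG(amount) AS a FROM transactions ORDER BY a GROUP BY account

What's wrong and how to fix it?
Bug: ORDER BY appears before GROUP BY; SQL clause order requires GROUP BY first

Fix: Reorder: SELECT … FROM … GROUP BY … ORDER BY …

Corrected query:
SELECT account, AVG(amount) AS a FROM transactions GROUP BY account ORDER BY a

Result:
account | a          
--------+------------
ACC-102 | 2145.523333
ACC-106 | 2196.05    
ACC-101 | 3056.66    
ACC-104 | 4747.26    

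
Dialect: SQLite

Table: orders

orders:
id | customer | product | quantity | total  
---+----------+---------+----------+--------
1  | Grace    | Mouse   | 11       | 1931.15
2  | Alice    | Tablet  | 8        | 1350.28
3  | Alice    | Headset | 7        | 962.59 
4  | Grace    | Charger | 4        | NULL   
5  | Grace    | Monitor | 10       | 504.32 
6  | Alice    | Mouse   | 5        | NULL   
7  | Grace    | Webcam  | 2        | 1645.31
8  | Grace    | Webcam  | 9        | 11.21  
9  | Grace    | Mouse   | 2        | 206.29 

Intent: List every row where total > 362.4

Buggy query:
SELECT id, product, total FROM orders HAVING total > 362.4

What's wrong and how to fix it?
Bug: This is a non-aggregate query (no GROUP BY, no aggregates), so in SQLite the HAVING clause is invalid here; a row-level condition belongs in WHERE

Fix: Use WHERE for row-level filtering

Corrected query:
SELECT id, product, total FROM orders WHERE total > 362.4

Result:
id | product | total  
---+---------+--------
1  | Mouse   | 1931.15
2  | Tablet  | 1350.28
3  | Headset | 962.59 
5  | Monitor | 504.32 
7  | Webcam  | 1645.31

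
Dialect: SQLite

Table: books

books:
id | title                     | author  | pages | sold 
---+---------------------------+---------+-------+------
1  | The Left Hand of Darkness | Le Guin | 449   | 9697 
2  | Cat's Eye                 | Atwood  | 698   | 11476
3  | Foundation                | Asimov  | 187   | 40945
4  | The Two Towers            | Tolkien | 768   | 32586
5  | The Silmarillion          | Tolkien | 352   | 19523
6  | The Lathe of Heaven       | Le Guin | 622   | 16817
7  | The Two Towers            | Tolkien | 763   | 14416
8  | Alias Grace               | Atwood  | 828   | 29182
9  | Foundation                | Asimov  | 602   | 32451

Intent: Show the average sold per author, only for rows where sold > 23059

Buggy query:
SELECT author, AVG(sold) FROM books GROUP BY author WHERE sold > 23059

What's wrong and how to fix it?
Bug: Row-level WHERE must come before GROUP BY in the clause order

Fix: Move the WHERE clause before GROUP BY

Corrected query:
SELECT author, AVG(sold) FROM books WHERE sold > 23059 GROUP BY author

Result:
author  | AVG(sold)
--------+----------
Asimov  | 36698    
Atwood  | 29182    
Tolkien | 32586    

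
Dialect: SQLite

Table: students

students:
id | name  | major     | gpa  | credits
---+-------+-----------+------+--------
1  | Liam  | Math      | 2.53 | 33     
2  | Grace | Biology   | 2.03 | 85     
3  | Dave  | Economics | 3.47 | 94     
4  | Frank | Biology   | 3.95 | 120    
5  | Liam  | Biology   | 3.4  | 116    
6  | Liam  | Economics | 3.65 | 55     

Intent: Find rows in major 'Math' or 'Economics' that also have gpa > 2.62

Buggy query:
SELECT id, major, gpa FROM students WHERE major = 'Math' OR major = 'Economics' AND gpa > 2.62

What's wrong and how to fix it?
Bug: Without parentheses, AND is evaluated before OR, so the gpa filter only applies to the 'Economics' branch

Fix: Add parentheses around the OR so the AND applies to both alternatives

Corrected query:
SELECT id, major, gpa FROM students WHERE (major = 'Math' OR major = 'Economics') AND gpa > 2.62

Result:
id | major     | gpa 
---+-----------+-----
3  | Economics | 3.47
6  | Economics | 3.65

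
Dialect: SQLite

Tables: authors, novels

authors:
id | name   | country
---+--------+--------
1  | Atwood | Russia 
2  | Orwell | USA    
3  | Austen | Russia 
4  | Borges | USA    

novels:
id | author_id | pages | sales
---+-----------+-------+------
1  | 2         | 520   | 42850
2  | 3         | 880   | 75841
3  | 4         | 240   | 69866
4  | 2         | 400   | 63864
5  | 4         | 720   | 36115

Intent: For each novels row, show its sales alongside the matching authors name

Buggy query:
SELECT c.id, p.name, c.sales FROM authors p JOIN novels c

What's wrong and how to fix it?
Bug: Missing join condition: each novels row is matched to all authors rows instead of just its own

Fix: Specify the join condition linking the foreign key to the parent id

Corrected query:
SELECT c.id, p.name, c.sales FROM authors p JOIN novels c ON c.author_id = p.id

Result:
id | name   | sales
---+--------+------
1  | Orwell | 42850
2  | Austen | 75841
3  | Borges | 69866
4  | Orwell | 63864
5  | Borges | 36115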